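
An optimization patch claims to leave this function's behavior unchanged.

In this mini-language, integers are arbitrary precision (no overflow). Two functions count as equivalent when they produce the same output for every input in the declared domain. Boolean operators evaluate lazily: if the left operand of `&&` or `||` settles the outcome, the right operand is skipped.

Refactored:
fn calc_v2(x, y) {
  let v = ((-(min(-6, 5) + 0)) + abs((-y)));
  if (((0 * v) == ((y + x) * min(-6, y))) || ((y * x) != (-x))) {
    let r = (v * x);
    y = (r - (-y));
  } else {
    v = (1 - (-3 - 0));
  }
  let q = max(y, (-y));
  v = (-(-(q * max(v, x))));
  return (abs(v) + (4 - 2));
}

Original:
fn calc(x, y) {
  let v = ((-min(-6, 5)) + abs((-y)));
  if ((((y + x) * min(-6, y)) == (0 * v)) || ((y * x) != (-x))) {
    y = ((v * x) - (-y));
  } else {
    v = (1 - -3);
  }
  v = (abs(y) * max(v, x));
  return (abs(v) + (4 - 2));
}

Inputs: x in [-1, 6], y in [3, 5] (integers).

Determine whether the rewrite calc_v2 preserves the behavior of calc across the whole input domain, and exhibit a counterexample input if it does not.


Equivalent — the differences include min/max/abs usage differs, arithmetic usage differs, local variable names differ, statement counts differ, constant usage differs, yet no declared input distinguishes the two.
Spot check at x=5, y=4 — calc: v becomes 10; next ((((y + x) * min(-6, y)) == (0 * v)) || ((y * x) != (-x))) evaluates to true; next y becomes 54; next v becomes 540; next final value 542. calc_v2: v becomes 10; next (((0 * v) == ((y + x) * min(-6, y))) || ((y * x) != (-x))) evaluates to true; next r becomes 50; next y becomes 54; next q becomes 54; next v becomes 540; next final value 542. Both give 542.
Across all 24 domain points the two functions coincide.
verdict: equivalent


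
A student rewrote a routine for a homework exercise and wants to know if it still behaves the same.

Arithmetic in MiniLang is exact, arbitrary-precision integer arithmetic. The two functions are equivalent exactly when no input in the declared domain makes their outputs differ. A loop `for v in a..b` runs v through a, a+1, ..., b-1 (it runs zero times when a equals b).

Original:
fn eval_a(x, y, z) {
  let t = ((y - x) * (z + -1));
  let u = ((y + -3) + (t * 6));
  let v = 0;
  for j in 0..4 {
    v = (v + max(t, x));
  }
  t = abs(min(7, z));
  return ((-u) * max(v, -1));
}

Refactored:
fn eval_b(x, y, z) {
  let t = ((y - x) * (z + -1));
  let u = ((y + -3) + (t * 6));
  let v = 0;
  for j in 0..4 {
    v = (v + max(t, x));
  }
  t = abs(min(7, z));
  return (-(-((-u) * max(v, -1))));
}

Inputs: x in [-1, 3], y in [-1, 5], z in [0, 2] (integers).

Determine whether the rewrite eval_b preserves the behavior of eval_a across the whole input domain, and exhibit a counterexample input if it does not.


Equivalent — the differences include same computation, different form, yet no declared input distinguishes the two.
Tracing x=3, y=1, z=1: eval_a: t becomes 0; next u becomes -2; next v becomes 0; next at j=0:; next v becomes 3; next at j=1:; next v becomes 6; next at j=2:; next v becomes 9; next at j=3:; next v becomes 12; next t becomes 1; next final value 24 | eval_b: t becomes 0; next u becomes -2; next v becomes 0; next at j=0:; next v becomes 3; next at j=1:; next v becomes 6; next at j=2:; next v becomes 9; next at j=3:; next v becomes 12; next t becomes 1; next final value 24 — matching result 24.
Checked all 105 inputs in the declared domain: the outputs agree on every one.
verdict: equivalent


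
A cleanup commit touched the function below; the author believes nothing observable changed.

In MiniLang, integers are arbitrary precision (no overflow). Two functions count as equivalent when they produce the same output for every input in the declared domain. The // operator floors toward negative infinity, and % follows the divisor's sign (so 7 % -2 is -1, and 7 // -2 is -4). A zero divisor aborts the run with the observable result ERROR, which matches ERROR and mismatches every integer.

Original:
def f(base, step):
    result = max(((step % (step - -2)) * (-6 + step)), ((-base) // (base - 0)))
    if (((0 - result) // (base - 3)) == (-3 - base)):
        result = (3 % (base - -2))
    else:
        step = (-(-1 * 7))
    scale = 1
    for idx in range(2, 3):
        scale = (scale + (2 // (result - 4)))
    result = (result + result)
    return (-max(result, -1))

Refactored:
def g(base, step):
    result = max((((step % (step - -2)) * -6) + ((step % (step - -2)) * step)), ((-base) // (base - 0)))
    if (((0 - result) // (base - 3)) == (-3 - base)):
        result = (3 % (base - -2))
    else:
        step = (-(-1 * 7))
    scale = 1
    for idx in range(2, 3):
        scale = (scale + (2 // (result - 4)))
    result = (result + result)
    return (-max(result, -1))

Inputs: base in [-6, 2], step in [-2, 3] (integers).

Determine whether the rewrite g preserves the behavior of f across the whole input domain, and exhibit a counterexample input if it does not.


Side by side, the visible changes include: arithmetic usage differs; and constant usage differs.
Tracing base=-3, step=2: f: result = -1; (((0 - result) // (base - 3)) == (-3 - base)) -> false; step = 7; scale = 1; [idx=2]; scale = 0; result = -2; return 1 | g: result = -1; (((0 - result) // (base - 3)) == (-3 - base)) -> false; step = 7; scale = 1; [idx=2]; scale = 0; result = -2; return 1 — matching result 1.
Every one of the 54 inputs gives matching results.
verdict: equivalent


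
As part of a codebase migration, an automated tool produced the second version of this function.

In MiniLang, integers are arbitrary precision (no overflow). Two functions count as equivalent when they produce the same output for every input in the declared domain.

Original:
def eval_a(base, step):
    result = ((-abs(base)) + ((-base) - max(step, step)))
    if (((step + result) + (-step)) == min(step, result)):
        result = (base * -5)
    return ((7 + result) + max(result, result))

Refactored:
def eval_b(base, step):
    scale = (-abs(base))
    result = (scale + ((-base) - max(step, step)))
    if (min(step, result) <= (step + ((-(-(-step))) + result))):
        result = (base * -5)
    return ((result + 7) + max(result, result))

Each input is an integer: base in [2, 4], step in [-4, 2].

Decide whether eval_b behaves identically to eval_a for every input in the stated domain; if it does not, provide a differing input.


These are not equivalent — on base=2, step=-4 the outputs split (7 vs -13).
eval_a: result becomes 0; next (((step + result) + (-step)) == min(step, result)) evaluates to false; next final value 7
eval_b: scale becomes -2; next result becomes 0; next (min(step, result) <= (step + ((-(-(-step))) + result))) evaluates to true; next result becomes -10; next final value -13
verdict: not equivalent; witness: base=2, step=-4


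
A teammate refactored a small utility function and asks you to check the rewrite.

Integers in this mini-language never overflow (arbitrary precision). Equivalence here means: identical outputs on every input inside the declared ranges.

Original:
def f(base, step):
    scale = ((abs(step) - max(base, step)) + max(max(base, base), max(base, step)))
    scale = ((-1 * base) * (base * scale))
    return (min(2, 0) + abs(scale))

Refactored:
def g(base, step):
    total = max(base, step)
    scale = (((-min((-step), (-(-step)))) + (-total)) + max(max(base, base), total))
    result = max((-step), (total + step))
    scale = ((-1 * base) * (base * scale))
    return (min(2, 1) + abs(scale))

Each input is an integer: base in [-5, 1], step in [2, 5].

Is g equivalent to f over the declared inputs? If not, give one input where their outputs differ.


Not equivalent: base=-5, step=2 separates them (50 vs 51).
f: scale=2, then scale=-50, then returns 50
g: total=2, then scale=2, then result=4, then scale=-50, then returns 51
verdict: not equivalent; witness: base=-5, step=2


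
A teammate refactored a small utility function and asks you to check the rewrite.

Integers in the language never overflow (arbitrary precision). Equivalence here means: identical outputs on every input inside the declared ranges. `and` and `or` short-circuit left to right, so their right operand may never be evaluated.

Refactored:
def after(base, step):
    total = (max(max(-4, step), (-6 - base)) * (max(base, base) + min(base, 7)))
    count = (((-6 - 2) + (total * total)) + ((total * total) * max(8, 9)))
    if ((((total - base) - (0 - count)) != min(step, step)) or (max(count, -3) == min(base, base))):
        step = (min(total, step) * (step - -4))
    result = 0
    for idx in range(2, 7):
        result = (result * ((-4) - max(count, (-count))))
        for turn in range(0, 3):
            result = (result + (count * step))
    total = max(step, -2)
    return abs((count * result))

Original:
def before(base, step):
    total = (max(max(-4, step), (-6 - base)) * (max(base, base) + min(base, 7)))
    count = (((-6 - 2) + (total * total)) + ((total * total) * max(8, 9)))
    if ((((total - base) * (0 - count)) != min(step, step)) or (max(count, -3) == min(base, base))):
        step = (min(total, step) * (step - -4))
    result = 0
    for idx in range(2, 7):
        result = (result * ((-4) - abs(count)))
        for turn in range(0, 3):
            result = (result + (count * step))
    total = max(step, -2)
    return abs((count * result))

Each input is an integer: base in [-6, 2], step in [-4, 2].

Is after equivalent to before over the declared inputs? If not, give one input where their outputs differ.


At base=-6, step=-2: before gives 14700288, after gives 7350144.
verdict: not equivalent; witness: base=-6, step=-2


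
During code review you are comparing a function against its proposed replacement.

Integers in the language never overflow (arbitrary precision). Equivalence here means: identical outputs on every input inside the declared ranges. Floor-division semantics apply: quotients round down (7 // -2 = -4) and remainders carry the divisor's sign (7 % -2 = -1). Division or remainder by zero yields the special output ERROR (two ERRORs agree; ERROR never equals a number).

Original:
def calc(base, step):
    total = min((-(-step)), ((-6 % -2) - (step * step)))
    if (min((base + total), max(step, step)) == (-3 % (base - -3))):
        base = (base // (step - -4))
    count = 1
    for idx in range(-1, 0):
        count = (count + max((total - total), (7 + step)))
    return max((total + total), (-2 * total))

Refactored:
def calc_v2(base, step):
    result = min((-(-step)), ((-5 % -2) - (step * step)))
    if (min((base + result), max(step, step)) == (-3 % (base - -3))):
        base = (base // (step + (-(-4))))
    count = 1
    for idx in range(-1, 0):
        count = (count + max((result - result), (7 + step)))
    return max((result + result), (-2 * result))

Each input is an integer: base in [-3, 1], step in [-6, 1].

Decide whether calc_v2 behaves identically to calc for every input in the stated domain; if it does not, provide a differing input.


Take base=-2, step=-6.
calc: total becomes -36; next (min((base + total), max(step, step)) == (-3 % (base - -3))) evaluates to false; next count becomes 1; next at idx=-1:; next count becomes 2; next final value 72
calc_v2: result becomes -37; next (min((base + result), max(step, step)) == (-3 % (base - -3))) evaluates to false; next count becomes 1; next at idx=-1:; next count becomes 2; next final value 74
72 against 74: the behavior changed.
verdict: not equivalent; witness: base=-2, step=-6


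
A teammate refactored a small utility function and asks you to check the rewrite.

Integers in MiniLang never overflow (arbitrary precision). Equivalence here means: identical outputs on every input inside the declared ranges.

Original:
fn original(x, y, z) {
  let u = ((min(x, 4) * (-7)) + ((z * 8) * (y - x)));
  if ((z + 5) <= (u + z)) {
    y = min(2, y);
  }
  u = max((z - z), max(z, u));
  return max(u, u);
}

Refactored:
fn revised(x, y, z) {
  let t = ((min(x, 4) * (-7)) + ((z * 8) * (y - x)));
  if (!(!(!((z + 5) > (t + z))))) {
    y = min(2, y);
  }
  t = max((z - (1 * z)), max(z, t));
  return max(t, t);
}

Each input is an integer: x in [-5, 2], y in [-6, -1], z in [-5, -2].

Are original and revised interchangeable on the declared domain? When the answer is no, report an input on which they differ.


The two versions differ — the changes include arithmetic usage differs; also comparison usage differs; also local variable names differ; also constant usage differs; also boolean connective usage differs.
Spot check at x=-5, y=-3, z=-5 — original: u becomes -45; next ((z + 5) <= (u + z)) evaluates to false; next u becomes 0; next final value 0. revised: t becomes -45; next (!(!(!((z + 5) > (t + z))))) evaluates to false; next t becomes 0; next final value 0. Both give 0.
Across all 192 domain points the two functions coincide.
verdict: equivalent


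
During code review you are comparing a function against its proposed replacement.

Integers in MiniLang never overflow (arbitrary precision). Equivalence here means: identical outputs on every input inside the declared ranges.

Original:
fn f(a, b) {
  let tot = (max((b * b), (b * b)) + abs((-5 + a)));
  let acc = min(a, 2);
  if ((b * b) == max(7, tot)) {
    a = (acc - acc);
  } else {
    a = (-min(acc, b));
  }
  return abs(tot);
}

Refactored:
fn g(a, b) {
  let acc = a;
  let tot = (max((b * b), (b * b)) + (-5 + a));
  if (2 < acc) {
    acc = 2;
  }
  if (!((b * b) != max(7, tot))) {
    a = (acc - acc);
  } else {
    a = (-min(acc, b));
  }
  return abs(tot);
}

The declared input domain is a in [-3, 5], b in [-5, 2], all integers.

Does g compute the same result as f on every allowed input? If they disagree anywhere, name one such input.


Take a=-3, b=-5.
f: tot becomes 33; next acc becomes -3; next ((b * b) == max(7, tot)) evaluates to false; next a becomes 5; next final value 33
g: acc becomes -3; next tot becomes 17; next (2 < acc) evaluates to false; next (!((b * b) != max(7, tot))) evaluates to false; next a becomes 5; next final value 17
33 != 17, so the rewrite changes behavior.
verdict: not equivalent; witness: a=-3, b=-5


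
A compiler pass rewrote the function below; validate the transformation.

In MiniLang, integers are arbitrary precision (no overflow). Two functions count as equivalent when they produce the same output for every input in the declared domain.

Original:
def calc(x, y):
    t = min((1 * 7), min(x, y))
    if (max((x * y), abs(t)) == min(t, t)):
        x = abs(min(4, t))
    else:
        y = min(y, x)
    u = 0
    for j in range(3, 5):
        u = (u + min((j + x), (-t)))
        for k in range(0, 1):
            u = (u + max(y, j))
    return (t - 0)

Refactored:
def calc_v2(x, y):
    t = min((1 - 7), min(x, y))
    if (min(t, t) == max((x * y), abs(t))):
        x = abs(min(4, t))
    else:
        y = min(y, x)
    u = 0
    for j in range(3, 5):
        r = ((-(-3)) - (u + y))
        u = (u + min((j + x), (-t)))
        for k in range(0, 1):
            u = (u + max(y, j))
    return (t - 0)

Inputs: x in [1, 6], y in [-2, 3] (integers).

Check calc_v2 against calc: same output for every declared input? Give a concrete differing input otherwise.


At x=1, y=-2: calc gives -2, calc_v2 gives -6.
verdict: not equivalent; witness: x=1, y=-2


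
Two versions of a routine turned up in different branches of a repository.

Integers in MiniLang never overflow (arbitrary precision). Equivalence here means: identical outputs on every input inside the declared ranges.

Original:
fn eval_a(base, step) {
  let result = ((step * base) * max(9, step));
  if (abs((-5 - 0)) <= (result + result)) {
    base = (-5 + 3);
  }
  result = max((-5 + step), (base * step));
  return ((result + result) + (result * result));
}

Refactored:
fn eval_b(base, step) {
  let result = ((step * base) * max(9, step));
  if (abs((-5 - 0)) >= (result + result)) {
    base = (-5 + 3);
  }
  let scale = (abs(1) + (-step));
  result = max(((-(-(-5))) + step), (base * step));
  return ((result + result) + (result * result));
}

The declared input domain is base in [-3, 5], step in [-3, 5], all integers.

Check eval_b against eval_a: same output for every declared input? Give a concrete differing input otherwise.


The rewrite breaks on base=-3, step=-3, where the results are 48 and 99.
eval_a: result=81, then (abs((-5 - 0)) <= (result + result)) is true, then base=-2, then result=6, then returns 48
eval_b: result=81, then (abs((-5 - 0)) >= (result + result)) is false, then scale=4, then result=9, then returns 99
verdict: not equivalent; witness: base=-3, step=-3


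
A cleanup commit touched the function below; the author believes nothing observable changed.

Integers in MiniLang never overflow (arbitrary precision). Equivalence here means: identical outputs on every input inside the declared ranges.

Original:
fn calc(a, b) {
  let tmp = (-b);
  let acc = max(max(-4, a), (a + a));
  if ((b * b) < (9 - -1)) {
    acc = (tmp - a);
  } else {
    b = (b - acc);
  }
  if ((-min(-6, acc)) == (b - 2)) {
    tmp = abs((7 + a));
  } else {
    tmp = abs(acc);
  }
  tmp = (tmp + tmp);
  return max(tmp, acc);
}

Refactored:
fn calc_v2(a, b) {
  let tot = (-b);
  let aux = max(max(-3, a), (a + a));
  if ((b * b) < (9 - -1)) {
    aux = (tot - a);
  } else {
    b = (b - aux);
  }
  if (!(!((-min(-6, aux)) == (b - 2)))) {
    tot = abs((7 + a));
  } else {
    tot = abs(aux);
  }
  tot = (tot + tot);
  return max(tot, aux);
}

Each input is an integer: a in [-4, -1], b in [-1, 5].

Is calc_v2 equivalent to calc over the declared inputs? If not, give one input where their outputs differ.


There is a counterexample at a=-4, b=5: 8 on one side, 6 on the other.
calc: tmp := -5 | acc := -4 | ((b * b) < (9 - -1)): false | b := 9 | ((-min(-6, acc)) == (b - 2)): false | tmp := 4 | tmp := 8 | result 8
calc_v2: tot := -5 | aux := -3 | ((b * b) < (9 - -1)): false | b := 8 | (!(!((-min(-6, aux)) == (b - 2)))): true | tot := 3 | tot := 6 | result 6
verdict: not equivalent; witness: a=-4, b=5


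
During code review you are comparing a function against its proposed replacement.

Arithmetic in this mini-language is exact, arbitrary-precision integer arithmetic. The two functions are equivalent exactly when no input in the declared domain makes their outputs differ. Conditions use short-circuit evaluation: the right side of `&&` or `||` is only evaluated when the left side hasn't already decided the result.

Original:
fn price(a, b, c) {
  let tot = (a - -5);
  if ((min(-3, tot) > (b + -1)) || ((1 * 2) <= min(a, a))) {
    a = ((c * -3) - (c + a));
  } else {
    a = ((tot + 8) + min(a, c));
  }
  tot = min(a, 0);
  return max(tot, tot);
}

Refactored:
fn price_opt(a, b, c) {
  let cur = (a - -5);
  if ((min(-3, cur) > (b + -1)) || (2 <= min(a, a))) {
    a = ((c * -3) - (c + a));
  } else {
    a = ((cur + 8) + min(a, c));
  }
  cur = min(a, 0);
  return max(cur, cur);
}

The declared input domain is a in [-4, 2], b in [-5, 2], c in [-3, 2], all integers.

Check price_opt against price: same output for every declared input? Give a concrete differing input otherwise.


Changes here: local variable names differ; arithmetic usage differs; constant usage differs; the full 336-point sweep finds no disagreement.
verdict: equivalent


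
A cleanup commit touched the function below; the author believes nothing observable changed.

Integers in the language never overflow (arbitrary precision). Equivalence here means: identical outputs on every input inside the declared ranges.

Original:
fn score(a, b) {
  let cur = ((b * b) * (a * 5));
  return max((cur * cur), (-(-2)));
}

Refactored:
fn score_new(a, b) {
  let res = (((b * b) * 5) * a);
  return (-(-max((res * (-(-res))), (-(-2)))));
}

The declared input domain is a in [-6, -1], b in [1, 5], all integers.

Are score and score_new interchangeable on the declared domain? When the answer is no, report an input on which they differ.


The two are interchangeable: local variable names differ, and every declared input agrees.
Tracing a=-5, b=1: score: cur := -25 | result 625 | score_new: res := -25 | result 625 — matching result 625.
An exhaustive pass over the 30 declared inputs shows identical outputs.
verdict: equivalent


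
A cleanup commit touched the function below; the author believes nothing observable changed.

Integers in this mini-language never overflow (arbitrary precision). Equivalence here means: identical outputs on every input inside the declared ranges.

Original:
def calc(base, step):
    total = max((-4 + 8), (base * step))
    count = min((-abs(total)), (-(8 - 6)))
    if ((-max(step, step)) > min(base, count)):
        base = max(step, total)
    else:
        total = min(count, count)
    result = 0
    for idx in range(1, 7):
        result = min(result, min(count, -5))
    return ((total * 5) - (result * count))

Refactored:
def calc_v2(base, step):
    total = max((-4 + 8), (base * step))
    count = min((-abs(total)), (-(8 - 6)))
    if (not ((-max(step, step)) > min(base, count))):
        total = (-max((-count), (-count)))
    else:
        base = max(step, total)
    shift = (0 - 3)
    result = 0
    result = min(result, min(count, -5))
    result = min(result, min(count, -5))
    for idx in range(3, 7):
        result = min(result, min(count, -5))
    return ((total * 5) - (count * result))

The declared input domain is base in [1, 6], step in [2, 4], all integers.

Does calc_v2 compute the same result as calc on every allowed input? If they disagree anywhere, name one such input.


Although arithmetic usage differs, min/max/abs usage differs, local variable names differ, loop structure differs, constant usage differs, statement counts differ, boolean connective usage differs, 18/18 inputs agree.
verdict: equivalent


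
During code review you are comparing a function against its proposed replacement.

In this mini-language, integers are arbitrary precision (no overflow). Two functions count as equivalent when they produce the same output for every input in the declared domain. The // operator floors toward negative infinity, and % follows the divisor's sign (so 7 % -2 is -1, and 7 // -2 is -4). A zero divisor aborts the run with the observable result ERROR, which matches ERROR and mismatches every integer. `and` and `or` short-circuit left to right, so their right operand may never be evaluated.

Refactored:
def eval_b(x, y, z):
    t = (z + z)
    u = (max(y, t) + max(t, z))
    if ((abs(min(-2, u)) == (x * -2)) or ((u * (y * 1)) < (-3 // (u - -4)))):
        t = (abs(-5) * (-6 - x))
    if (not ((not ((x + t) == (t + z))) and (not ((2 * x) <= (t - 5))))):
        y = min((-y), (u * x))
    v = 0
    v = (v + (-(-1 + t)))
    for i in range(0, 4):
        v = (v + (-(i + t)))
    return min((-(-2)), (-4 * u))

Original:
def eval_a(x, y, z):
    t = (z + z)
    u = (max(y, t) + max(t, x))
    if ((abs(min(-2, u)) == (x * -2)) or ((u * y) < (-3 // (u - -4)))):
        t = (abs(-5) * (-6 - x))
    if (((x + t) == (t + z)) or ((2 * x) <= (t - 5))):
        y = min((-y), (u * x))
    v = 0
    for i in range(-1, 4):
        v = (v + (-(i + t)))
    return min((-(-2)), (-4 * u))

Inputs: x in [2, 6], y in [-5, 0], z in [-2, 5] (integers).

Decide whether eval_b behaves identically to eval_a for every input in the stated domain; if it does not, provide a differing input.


Not equivalent: x=2, y=-5, z=-1 separates them (0 vs 2).
eval_a: t becomes -2; next u becomes 0; next ((abs(min(-2, u)) == (x * -2)) or ((u * y) < (-3 // (u - -4)))) evaluates to false; next (((x + t) == (t + z)) or ((2 * x) <= (t - 5))) evaluates to false; next v becomes 0; next at i=-1:; next v becomes 3; next at i=0:; next v becomes 5; next at i=1:; next v becomes 6; next at i=2:; next v becomes 6; next at i=3:; next v becomes 5; next final value 0
eval_b: t becomes -2; next u becomes -3; next ((abs(min(-2, u)) == (x * -2)) or ((u * (y * 1)) < (-3 // (u - -4)))) evaluates to false; next (not ((not ((x + t) == (t + z))) and (not ((2 * x) <= (t - 5))))) evaluates to false; next v becomes 0; next v becomes 3; next at i=0:; next v becomes 5; next at i=1:; next v becomes 6; next at i=2:; next v becomes 6; next at i=3:; next v becomes 5; next final value 2
verdict: not equivalent; witness: x=2, y=-5, z=-1


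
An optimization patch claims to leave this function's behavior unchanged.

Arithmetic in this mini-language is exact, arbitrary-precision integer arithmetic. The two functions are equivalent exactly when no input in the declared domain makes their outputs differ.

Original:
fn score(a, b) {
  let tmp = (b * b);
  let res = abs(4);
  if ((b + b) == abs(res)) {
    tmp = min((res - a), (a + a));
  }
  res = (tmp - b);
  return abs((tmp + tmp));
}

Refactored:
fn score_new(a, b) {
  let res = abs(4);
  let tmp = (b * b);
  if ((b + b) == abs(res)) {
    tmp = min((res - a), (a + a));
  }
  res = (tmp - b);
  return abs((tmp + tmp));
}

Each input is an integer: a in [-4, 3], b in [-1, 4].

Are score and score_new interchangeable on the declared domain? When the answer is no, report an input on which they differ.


The two are interchangeable: same computation, different form, and every declared input agrees.
As a probe, take a=0, b=4: score runs tmp := 16 | res := 4 | ((b + b) == abs(res)): false | res := 12 | result 32; score_new runs res := 4 | tmp := 16 | ((b + b) == abs(res)): false | res := 12 | result 32; both end at 32.
An exhaustive pass over the 48 declared inputs shows identical outputs.
verdict: equivalent


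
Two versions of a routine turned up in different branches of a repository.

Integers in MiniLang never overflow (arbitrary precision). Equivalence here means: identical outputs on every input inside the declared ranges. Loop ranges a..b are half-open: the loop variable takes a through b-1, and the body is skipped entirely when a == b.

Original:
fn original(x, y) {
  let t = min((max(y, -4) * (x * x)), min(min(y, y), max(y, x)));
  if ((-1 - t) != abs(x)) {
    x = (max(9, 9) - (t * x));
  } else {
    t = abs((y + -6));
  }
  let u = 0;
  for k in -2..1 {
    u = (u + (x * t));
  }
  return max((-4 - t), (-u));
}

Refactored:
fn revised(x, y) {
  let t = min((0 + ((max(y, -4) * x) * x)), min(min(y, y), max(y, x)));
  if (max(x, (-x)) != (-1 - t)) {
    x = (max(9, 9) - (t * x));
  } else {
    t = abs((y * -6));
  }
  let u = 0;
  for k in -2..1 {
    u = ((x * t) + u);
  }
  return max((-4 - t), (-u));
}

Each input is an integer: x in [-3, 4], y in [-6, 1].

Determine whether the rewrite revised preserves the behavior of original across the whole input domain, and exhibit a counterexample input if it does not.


The rewrite breaks on x=-1, y=-2, where the results are 24 and 36.
original: t := -2 | ((-1 - t) != abs(x)): false | t := 8 | u := 0 | iter k=-2: | u := -8 | iter k=-1: | u := -16 | iter k=0: | u := -24 | result 24
revised: t := -2 | (max(x, (-x)) != (-1 - t)): false | t := 12 | u := 0 | iter k=-2: | u := -12 | iter k=-1: | u := -24 | iter k=0: | u := -36 | result 36
verdict: not equivalent; witness: x=-1, y=-2


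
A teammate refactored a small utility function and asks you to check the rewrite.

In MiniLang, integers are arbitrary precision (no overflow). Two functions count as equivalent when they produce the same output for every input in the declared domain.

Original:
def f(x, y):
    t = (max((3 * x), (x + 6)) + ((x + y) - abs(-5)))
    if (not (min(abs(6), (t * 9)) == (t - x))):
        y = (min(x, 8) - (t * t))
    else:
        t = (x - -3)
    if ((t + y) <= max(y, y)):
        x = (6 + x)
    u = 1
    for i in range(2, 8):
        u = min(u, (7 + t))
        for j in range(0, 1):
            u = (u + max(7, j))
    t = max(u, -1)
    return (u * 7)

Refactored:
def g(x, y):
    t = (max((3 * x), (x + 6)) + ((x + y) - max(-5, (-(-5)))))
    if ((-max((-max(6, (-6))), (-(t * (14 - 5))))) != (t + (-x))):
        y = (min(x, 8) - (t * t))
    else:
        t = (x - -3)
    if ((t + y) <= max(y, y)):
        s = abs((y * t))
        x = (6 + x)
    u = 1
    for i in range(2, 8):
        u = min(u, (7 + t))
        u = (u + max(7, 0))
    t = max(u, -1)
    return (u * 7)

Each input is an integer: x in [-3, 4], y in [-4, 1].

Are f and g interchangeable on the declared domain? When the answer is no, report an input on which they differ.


Equivalent — the differences include comparison usage differs; loop structure differs; constant usage differs; local variable names differ; boolean connective usage differs; arithmetic usage differs; min/max/abs usage differs, yet no declared input distinguishes the two.
Spot check at x=-3, y=-4 — f: t becomes -9; next (not (min(abs(6), (t * 9)) == (t - x))) evaluates to true; next y becomes -84; next ((t + y) <= max(y, y)) evaluates to true; next x becomes 3; next u becomes 1; next at i=2:; next u becomes -2; next at j=0:; next u becomes 5; next at i=3:; next u becomes -2; next at j=0:; next u becomes 5; next at i=4:; next u becomes -2; next at j=0:; next u becomes 5; next at i=5:; next u becomes -2; next at j=0:; next u becomes 5; next at i=6:; next u becomes -2; next at j=0:; next u becomes 5; next at i=7:; next u becomes -2; next at j=0:; next u becomes 5; next t becomes 5; next final value 35. g: t becomes -9; next ((-max((-max(6, (-6))), (-(t * (14 - 5))))) != (t + (-x))) evaluates to true; next y becomes -84; next ((t + y) <= max(y, y)) evaluates to true; next s becomes 756; next x becomes 3; next u becomes 1; next at i=2:; next u becomes -2; next u becomes 5; next at i=3:; next u becomes -2; next u becomes 5; next at i=4:; next u becomes -2; next u becomes 5; next at i=5:; next u becomes -2; next u becomes 5; next at i=6:; next u becomes -2; next u becomes 5; next at i=7:; next u becomes -2; next u becomes 5; next t becomes 5; next final value 35. Both give 35.
Checked all 48 inputs in the declared domain: the outputs agree on every one.
verdict: equivalent


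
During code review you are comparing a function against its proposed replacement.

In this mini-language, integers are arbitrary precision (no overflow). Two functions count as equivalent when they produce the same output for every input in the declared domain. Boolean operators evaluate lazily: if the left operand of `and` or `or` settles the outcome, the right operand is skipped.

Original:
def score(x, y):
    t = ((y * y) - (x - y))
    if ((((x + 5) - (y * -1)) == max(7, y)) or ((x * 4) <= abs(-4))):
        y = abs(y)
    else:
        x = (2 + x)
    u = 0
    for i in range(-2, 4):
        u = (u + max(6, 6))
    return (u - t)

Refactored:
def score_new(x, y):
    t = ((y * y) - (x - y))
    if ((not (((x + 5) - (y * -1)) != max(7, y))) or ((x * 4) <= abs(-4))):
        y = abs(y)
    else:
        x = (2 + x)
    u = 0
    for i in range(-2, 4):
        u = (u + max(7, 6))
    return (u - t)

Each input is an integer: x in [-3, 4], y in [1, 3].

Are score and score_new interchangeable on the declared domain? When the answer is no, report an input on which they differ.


Evaluate both at x=-3, y=1.
score: t = 5; ((((x + 5) - (y * -1)) == max(7, y)) or ((x * 4) <= abs(-4))) -> true; y = 1; u = 0; [i=-2]; u = 6; [i=-1]; u = 12; [i=0]; u = 18; [i=1]; u = 24; [i=2]; u = 30; [i=3]; u = 36; return 31
score_new: t = 5; ((not (((x + 5) - (y * -1)) != max(7, y))) or ((x * 4) <= abs(-4))) -> true; y = 1; u = 0; [i=-2]; u = 7; [i=-1]; u = 14; [i=0]; u = 21; [i=1]; u = 28; [i=2]; u = 35; [i=3]; u = 42; return 37
31 against 37: the behavior changed.
verdict: not equivalent; witness: x=-3, y=1


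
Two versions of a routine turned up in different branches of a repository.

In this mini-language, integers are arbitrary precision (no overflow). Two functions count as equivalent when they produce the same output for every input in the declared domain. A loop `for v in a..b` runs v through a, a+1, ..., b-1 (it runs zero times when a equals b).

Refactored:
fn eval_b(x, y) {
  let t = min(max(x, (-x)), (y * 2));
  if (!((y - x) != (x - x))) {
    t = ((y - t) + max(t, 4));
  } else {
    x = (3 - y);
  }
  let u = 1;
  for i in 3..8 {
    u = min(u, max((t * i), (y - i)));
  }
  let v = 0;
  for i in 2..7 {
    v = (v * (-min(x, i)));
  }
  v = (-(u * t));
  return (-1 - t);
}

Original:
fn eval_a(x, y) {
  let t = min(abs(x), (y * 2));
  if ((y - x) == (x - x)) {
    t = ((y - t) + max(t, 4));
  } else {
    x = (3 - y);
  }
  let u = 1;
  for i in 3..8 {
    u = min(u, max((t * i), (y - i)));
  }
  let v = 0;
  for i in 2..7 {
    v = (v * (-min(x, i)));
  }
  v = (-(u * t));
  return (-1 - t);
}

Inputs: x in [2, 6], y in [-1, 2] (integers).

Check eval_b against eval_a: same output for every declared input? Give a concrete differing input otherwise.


This is a faithful refactor — comparison usage differs, and boolean connective usage differs, and min/max/abs usage differs, but the computed results match everywhere.
Spot check at x=6, y=1 — eval_a: t := 2 | ((y - x) == (x - x)): false | x := 2 | u := 1 | iter i=3: | u := 1 | iter i=4: | u := 1 | iter i=5: | u := 1 | iter i=6: | u := 1 | iter i=7: | u := 1 | v := 0 | iter i=2: | v := 0 | iter i=3: | v := 0 | iter i=4: | v := 0 | iter i=5: | v := 0 | iter i=6: | v := 0 | v := -2 | result -3. eval_b: t := 2 | (!((y - x) != (x - x))): false | x := 2 | u := 1 | iter i=3: | u := 1 | iter i=4: | u := 1 | iter i=5: | u := 1 | iter i=6: | u := 1 | iter i=7: | u := 1 | v := 0 | iter i=2: | v := 0 | iter i=3: | v := 0 | iter i=4: | v := 0 | iter i=5: | v := 0 | iter i=6: | v := 0 | v := -2 | result -3. Both give -3.
An exhaustive pass over the 20 declared inputs shows identical outputs.
verdict: equivalent


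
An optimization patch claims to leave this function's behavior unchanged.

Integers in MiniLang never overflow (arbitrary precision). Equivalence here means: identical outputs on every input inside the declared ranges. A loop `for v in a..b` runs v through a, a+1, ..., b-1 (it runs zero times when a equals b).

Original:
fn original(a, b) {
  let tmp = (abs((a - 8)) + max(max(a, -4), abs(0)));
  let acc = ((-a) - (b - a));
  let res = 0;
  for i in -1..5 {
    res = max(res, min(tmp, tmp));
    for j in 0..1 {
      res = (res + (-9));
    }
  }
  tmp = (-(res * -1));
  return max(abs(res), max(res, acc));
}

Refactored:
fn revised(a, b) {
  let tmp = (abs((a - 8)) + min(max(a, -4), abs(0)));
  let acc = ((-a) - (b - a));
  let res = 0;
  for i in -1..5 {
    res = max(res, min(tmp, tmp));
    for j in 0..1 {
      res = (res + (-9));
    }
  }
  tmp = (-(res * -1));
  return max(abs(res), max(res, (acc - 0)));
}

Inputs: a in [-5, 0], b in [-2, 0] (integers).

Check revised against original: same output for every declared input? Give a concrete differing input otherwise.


There is a counterexample at a=-5, b=-2: 4 on one side, 2 on the other.
original: tmp becomes 13; next acc becomes 2; next res becomes 0; next at i=-1:; next res becomes 13; next at j=0:; next res becomes 4; next at i=0:; next res becomes 13; next at j=0:; next res becomes 4; next at i=1:; next res becomes 13; next at j=0:; next res becomes 4; next at i=2:; next res becomes 13; next at j=0:; next res becomes 4; next at i=3:; next res becomes 13; next at j=0:; next res becomes 4; next at i=4:; next res becomes 13; next at j=0:; next res becomes 4; next tmp becomes 4; next final value 4
revised: tmp becomes 9; next acc becomes 2; next res becomes 0; next at i=-1:; next res becomes 9; next at j=0:; next res becomes 0; next at i=0:; next res becomes 9; next at j=0:; next res becomes 0; next at i=1:; next res becomes 9; next at j=0:; next res becomes 0; next at i=2:; next res becomes 9; next at j=0:; next res becomes 0; next at i=3:; next res becomes 9; next at j=0:; next res becomes 0; next at i=4:; next res becomes 9; next at j=0:; next res becomes 0; next tmp becomes 0; next final value 2
verdict: not equivalent; witness: a=-5, b=-2


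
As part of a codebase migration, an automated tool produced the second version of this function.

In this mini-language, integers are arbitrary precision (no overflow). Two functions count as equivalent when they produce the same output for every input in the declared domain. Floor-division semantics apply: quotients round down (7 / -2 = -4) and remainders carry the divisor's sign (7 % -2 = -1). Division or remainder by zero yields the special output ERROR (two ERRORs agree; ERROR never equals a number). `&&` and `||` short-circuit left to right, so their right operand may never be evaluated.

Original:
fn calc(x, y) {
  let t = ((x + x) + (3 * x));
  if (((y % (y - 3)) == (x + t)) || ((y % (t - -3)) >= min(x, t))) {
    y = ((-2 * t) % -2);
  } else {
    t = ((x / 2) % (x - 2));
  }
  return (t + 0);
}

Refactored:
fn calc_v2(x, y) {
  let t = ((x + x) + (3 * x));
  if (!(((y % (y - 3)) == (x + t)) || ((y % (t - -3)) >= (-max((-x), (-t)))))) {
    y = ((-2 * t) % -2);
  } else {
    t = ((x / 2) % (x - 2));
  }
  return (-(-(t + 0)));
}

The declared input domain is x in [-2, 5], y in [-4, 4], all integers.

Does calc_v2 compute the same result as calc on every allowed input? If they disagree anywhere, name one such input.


Not equivalent: x=-2, y=-4 separates them (-10 vs -1).
calc: t becomes -10; next (((y % (y - 3)) == (x + t)) || ((y % (t - -3)) >= min(x, t))) evaluates to true; next y becomes 0; next final value -10
calc_v2: t becomes -10; next (!(((y % (y - 3)) == (x + t)) || ((y % (t - -3)) >= (-max((-x), (-t)))))) evaluates to false; next t becomes -1; next final value -1
verdict: not equivalent; witness: x=-2, y=-4


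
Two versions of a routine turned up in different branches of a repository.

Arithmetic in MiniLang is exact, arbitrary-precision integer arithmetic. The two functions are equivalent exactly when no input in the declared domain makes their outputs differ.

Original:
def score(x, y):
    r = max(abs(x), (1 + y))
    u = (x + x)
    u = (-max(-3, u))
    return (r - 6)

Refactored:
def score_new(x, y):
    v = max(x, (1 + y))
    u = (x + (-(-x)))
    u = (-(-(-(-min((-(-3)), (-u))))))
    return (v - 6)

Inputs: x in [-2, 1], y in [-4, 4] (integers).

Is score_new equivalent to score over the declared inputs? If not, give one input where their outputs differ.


Evaluate both at x=-2, y=-4.
score: r = 2; u = -4; u = 3; return -4
score_new: v = -2; u = -4; u = 3; return -8
-4 against -8: the behavior changed.
verdict: not equivalent; witness: x=-2, y=-4


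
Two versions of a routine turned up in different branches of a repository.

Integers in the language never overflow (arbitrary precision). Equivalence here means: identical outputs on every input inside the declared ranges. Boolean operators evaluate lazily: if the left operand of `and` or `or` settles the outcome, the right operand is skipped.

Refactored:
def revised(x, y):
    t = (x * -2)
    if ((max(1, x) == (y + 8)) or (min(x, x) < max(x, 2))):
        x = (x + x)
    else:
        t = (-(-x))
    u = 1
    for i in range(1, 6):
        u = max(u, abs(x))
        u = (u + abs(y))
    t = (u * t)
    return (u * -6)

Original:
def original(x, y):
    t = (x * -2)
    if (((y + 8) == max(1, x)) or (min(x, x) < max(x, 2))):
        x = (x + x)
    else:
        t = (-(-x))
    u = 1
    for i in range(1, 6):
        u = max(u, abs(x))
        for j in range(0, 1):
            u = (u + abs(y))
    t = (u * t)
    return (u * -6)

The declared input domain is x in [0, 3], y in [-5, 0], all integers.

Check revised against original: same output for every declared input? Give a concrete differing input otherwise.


Although loop structure differs; also local variable names differ; also statement counts differ, 24/24 inputs agree.
verdict: equivalent


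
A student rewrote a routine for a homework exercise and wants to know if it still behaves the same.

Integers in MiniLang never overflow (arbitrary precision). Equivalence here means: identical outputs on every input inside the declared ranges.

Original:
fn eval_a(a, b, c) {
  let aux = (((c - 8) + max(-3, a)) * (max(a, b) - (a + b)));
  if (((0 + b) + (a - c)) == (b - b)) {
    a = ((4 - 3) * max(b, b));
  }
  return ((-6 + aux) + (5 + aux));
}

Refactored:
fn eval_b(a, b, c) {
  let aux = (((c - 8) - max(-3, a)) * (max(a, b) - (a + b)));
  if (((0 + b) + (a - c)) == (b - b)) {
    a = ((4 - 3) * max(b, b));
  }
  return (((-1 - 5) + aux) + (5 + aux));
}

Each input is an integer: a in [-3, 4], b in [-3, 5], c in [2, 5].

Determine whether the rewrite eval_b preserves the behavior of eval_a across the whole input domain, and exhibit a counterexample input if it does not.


Run the pair on a=-3, b=-3, c=2.
eval_a: aux := -27 | (((0 + b) + (a - c)) == (b - b)): false | result -55
eval_b: aux := -9 | (((0 + b) + (a - c)) == (b - b)): false | result -19
-55 against -19: the behavior changed.
verdict: not equivalent; witness: a=-3, b=-3, c=2
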